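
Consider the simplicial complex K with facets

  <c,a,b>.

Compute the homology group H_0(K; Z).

K has 3 vertices, 3 edges, 1 triangle.
rank ∂_0 = 0, rank ∂_1 = 2 ⇒ b_0 = 3 − 0 − 2 = 1; all invariant factors of ∂_1 are 1 so no torsion. So H_0 = Z.

H_0 = Z.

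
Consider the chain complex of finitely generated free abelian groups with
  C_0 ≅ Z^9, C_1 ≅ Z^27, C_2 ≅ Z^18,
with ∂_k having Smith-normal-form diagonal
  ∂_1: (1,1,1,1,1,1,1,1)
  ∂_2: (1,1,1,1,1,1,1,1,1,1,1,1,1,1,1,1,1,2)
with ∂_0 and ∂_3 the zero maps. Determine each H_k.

H_0: b_0 = 9 − 0 − 8 = 1; torsion from ∂_1 factors > 1: none. So H_0 = Z.
H_1: b_1 = 27 − 8 − 18 = 1; torsion from ∂_2 factors > 1: [2]. So H_1 = Z ⊕ Z/2.
H_2: b_2 = 18 − 18 − 0 = 0; torsion from ∂_3 factors > 1: none. So H_2 = 0.

H_0 = Z,  H_1 = Z ⊕ Z/2,  H_2 = 0.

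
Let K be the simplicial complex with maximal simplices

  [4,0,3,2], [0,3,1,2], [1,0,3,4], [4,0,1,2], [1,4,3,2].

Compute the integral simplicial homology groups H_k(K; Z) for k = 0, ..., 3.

Fix the vertex order 0 < 1 < 2 < 3 < 4 and write every simplex with vertices in increasing order. Then dim K = 3 and the simplices of K are:

  0-simplices (5): [0], [1], [2], [3], [4]
  1-simplices (10): [0,1], [0,2], [0,3], [0,4], [1,2], [1,3], [1,4], [2,3], [2,4], [3,4]
  2-simplices (10): [0,1,2], [0,1,3], [0,1,4], [0,2,3], [0,2,4], [0,3,4], [1,2,3], [1,2,4], [1,3,4], [2,3,4]
  3-simplices (5): [0,1,2,3], [0,1,2,4], [0,1,3,4], [0,2,3,4], [1,2,3,4]

giving chain groups C_0 ≅ Z^5, C_1 ≅ Z^10, C_2 ≅ Z^10, C_3 ≅ Z^5.

Boundary ∂_1: C_1 → C_0 sends each edge [p,q] (with p < q) to q − p. For instance
  ∂[0,2] = [2] − [0].
The resulting 5×10 matrix has rank 4, and its Smith normal form has invariant factors (1,1,1,1).

The boundary map ∂_2: C_2 → C_1 acts by ∂[p,q,r] = [q,r] − [p,r] + [p,q]. For instance
  ∂[0,1,3] = [1,3] − [0,3] + [0,1],
  ∂[0,1,4] = [1,4] − [0,4] + [0,1].
This gives a 10×10 integer matrix of rank 6; reducing to Smith normal form yields diagonal entries (1,1,1,1,1,1).

∂_3: C_3 → C_2 sends each 3-simplex σ to the alternating sum Σ_i (−1)^i (σ with its i-th vertex removed). For instance
  ∂[0,2,3,4] = [2,3,4] − [0,3,4] + [0,2,4] − [0,2,3],
  ∂[0,1,2,4] = [1,2,4] − [0,2,4] + [0,1,4] − [0,1,2].
The resulting 10×5 matrix has rank 4, and its Smith normal form has invariant factors (1,1,1,1).

Computing H_k = (kernel of ∂_k) / (image of ∂_{k+1}):

  H_0: rank C_0 − rank ∂_1 = 5 − 4 = 1, and the invariant factors of ∂_1 are all 1, so H_0 ≅ Z.
  H_1: rank ker ∂_1 − rank ∂_2 = (10 − 4) − 6 = 0, and the invariant factors of ∂_2 are all 1, so H_1 ≅ 0.
  H_2: rank ker ∂_2 − rank ∂_3 = (10 − 6) − 4 = 0, and the invariant factors of ∂_3 are all 1, so H_2 ≅ 0.
  H_3: rank ker ∂_3 − rank ∂_4 = (5 − 4) − 0 = 1, and there is no ∂_4, so H_3 ≅ Z.

H_0 ≅ Z,  H_1 = 0,  H_2 = 0,  H_3 ≅ Z.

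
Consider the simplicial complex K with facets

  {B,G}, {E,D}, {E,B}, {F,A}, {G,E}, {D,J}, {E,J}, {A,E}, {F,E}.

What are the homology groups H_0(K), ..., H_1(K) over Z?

We work with the vertex ordering A < B < D < E < F < G < J. The simplices of K, each written with vertices in increasing order, are:

  0-simplices (7): A, B, D, E, F, G, J
  1-simplices (9): AE, AF, BE, BG, DE, DJ, EF, EG, EJ

giving chain groups C_0 ≅ Z^7, C_1 ≅ Z^9.

∂_1: C_1 → C_0 is given by ∂[p,q] = [q] − [p]. For instance
  ∂EJ = J − E.
The 7×9 boundary matrix has rank 6 and Smith normal form diag(1,1,1,1,1,1).

From H_k ≅ ker(∂_k) / im(∂_{k+1}) we obtain:

  H_0: rank C_0 − rank ∂_1 = 7 − 6 = 1, and the invariant factors of ∂_1 are all 1, so H_0 = Z.
  H_1: rank ker ∂_1 − rank ∂_2 = (9 − 6) − 0 = 3, and there is no ∂_2, so H_1 = Z^3.

(K is a triangulation of a wedge of 3 circles.)

H_0 = Z,  H_1 = Z^3.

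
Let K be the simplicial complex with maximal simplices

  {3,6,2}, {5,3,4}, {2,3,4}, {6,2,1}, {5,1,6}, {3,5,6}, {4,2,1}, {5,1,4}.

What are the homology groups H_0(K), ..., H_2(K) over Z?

H_0 = Z,  H_1 = 0,  H_2 = Z.

Order the vertices as 1 < 2 < 3 < 4 < 5 < 6. Listing each simplex with vertices in this order, K has dimension 2 with simplices:

  0-simplices (6): [1], [2], [3], [4], [5], [6]
  1-simplices (12): [1,2], [1,4], [1,5], [1,6], [2,3], [2,4], [2,6], [3,4], [3,5], [3,6], [4,5], [5,6]
  2-simplices (8): [1,2,4], [1,2,6], [1,4,5], [1,5,6], [2,3,4], [2,3,6], [3,4,5], [3,5,6]

so the chain groups are C_0 ≅ Z^6, C_1 ≅ Z^12, C_2 ≅ Z^8.

Boundary ∂_1: C_1 → C_0 is given by ∂[p,q] = [q] − [p]. For instance
  ∂[2,3] = [3] − [2].
As a 6×12 matrix over Z this has rank 5, with invariant factors (1,1,1,1,1).

The boundary map ∂_2: C_2 → C_1 maps a triangle to the signed sum of its edges. For instance
  ∂[1,5,6] = [5,6] − [1,6] + [1,5],
  ∂[1,2,6] = [2,6] − [1,6] + [1,2].
As a 12×8 matrix over Z this has rank 7, with invariant factors (1,1,1,1,1,1,1).

Computing H_k = (kernel of ∂_k) / (image of ∂_{k+1}):

  H_0: rank C_0 − rank ∂_1 = 6 − 5 = 1, and the invariant factors of ∂_1 are all 1, so H_0 = Z.
  H_1: rank ker ∂_1 − rank ∂_2 = (12 − 5) − 7 = 0, and the invariant factors of ∂_2 are all 1, so H_1 = 0.
  H_2: rank ker ∂_2 − rank ∂_3 = (8 − 7) − 0 = 1, and there is no ∂_3, so H_2 = Z.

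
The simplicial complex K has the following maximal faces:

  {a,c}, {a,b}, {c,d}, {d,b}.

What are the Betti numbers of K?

Take the total order a < b < c < d on the vertex set. Then K (dimension 1) consists of the simplices:

  0-simplices (4): a, b, c, d
  1-simplices (4): ab, ac, bd, cd

Hence C_0 ≅ Z^4, C_1 ≅ Z^4.

Boundary ∂_1: C_1 → C_0 maps an edge to its endpoints' difference, ∂[p,q] = q − p. For instance
  ∂bd = d − b.
As a 4×4 matrix over Z this has rank 3, with invariant factors (1,1,1).

Now H_k = ker ∂_k / im ∂_{k+1}, so:

  H_0: rank C_0 − rank ∂_1 = 4 − 3 = 1, and the invariant factors of ∂_1 are all 1, so H_0 = Z.
  H_1: rank ker ∂_1 − rank ∂_2 = (4 − 3) − 0 = 1, and there is no ∂_2, so H_1 = Z.

(K is a triangulation of the circle S^1.)

Hence the Betti numbers are b_0 = 1, b_1 = 1.

b_0 = 1, b_1 = 1.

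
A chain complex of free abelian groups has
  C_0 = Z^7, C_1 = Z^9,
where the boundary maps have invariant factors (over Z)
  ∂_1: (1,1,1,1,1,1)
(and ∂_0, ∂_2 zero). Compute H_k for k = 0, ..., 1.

H_0: b_0 = 7 − 0 − 6 = 1; torsion from ∂_1 factors > 1: none. So H_0 ≅ Z.
H_1: b_1 = 9 − 6 − 0 = 3; torsion from ∂_2 factors > 1: none. So H_1 ≅ Z^3.

H_0 ≅ Z,  H_1 ≅ Z^3.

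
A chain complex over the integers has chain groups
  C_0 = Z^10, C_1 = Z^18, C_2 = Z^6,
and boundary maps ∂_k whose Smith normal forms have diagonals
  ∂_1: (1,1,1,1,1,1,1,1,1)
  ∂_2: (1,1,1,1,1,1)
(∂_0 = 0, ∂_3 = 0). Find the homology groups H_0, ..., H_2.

H_0 = Z,  H_1 = Z^3,  H_2 = 0.

H_0: b_0 = 10 − 0 − 9 = 1; torsion from ∂_1 factors > 1: none. So H_0 = Z.
H_1: b_1 = 18 − 9 − 6 = 3; torsion from ∂_2 factors > 1: none. So H_1 = Z^3.
H_2: b_2 = 6 − 6 − 0 = 0; torsion from ∂_3 factors > 1: none. So H_2 = 0.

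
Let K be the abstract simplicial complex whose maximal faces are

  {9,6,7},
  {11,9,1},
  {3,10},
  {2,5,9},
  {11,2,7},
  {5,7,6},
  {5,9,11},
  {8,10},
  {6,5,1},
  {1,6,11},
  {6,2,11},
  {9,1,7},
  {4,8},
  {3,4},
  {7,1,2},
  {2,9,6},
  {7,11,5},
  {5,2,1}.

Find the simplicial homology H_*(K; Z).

H_0 ≅ Z^2,  H_1 ≅ Z^3,  H_2 ≅ Z.

Take the total order 1 < 2 < 3 < 4 < 5 < 6 < 7 < 8 < 9 < 10 < 11 on the vertex set. Then K (dimension 2) consists of the simplices:

  0-simplices (11): [1], [2], [3], [4], [5], [6], [7], [8], [9], [10], [11]
  1-simplices (25): (25 of them)
  2-simplices (14): [1,2,5], [1,2,7], [1,5,6], [1,6,11], [1,7,9], [1,9,11], [2,5,9], [2,6,9], [2,6,11], [2,7,11], [5,6,7], [5,7,11], [5,9,11], [6,7,9]

Hence C_0 ≅ Z^11, C_1 ≅ Z^25, C_2 ≅ Z^14.

The boundary map ∂_1: C_1 → C_0 maps an edge to its endpoints' difference, ∂[p,q] = q − p.
The resulting 11×25 matrix has rank 9, and its Smith normal form has invariant factors (1,1,1,1,1,1,1,1,1).

The boundary map ∂_2: C_2 → C_1 sends each 2-simplex [p,q,r] to [q,r] − [p,r] + [p,q]. For instance
  ∂[1,5,6] = [5,6] − [1,6] + [1,5],
  ∂[1,6,11] = [6,11] − [1,11] + [1,6].
This gives a 25×14 integer matrix of rank 13; reducing to Smith normal form yields diagonal entries (1,1,1,1,1,1,1,1,1,1,1,1,1).

From H_k ≅ ker(∂_k) / im(∂_{k+1}) we obtain:

  H_0: rank C_0 − rank ∂_1 = 11 − 9 = 2, and the invariant factors of ∂_1 are all 1, so H_0 ≅ Z^2.
  H_1: rank ker ∂_1 − rank ∂_2 = (25 − 9) − 13 = 3, and the invariant factors of ∂_2 are all 1, so H_1 ≅ Z^3.
  H_2: rank ker ∂_2 − rank ∂_3 = (14 − 13) − 0 = 1, and there is no ∂_3, so H_2 ≅ Z.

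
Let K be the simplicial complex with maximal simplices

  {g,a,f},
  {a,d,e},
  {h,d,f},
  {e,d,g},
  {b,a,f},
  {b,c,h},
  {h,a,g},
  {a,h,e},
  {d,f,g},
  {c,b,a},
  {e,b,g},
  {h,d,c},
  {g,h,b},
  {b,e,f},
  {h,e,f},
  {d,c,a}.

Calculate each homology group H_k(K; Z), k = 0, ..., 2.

H_0 ≅ Z,  H_1 ≅ Z^2,  H_2 ≅ Z.

Fix the vertex order a < b < c < d < e < f < g < h and write every simplex with vertices in increasing order. Then dim K = 2 and the simplices of K are:

  0-simplices (8): a, b, c, d, e, f, g, h
  1-simplices (24): ab, ac, ad, ae, af, ag, ah, bc, be, bf, bg, bh, cd, ch, de, df, dg, dh, ef, eg, eh, fg, fh, gh
  2-simplices (16): abc, abf, acd, ade, aeh, afg, agh, bch, bef, beg, bgh, cdh, deg, dfg, dfh, efh

giving chain groups C_0 ≅ Z^8, C_1 ≅ Z^24, C_2 ≅ Z^16.

Boundary ∂_1: C_1 → C_0 maps an edge to its endpoints' difference, ∂[p,q] = q − p.
The resulting 8×24 matrix has rank 7, and its Smith normal form has invariant factors (1,1,1,1,1,1,1).

Boundary ∂_2: C_2 → C_1 acts by ∂[p,q,r] = [q,r] − [p,r] + [p,q]. For instance
  ∂cdh = dh − ch + cd,
  ∂acd = cd − ad + ac.
This gives a 24×16 integer matrix of rank 15; reducing to Smith normal form yields diagonal entries (1,1,1,1,1,1,1,1,1,1,1,1,1,1,1).

Reading off H_k = ker ∂_k / im ∂_{k+1}:

  H_0: rank C_0 − rank ∂_1 = 8 − 7 = 1, and the invariant factors of ∂_1 are all 1, so H_0 ≅ Z.
  H_1: rank ker ∂_1 − rank ∂_2 = (24 − 7) − 15 = 2, and the invariant factors of ∂_2 are all 1, so H_1 ≅ Z^2.
  H_2: rank ker ∂_2 − rank ∂_3 = (16 − 15) − 0 = 1, and there is no ∂_3, so H_2 ≅ Z.

(K is a triangulation of the torus T^2.)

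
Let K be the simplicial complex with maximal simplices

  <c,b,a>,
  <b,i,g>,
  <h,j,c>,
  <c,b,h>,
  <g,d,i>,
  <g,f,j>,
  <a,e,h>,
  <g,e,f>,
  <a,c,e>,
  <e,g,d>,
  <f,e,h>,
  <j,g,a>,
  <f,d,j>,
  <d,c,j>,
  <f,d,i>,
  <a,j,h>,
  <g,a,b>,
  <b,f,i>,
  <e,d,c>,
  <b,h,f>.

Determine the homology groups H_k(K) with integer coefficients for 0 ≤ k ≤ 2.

K has 10 vertices, 30 edges, 20 triangles.
rank ∂_0 = 0, rank ∂_1 = 9 ⇒ b_0 = 10 − 0 − 9 = 1; all invariant factors of ∂_1 are 1 so no torsion. So H_0 = Z.
rank ∂_1 = 9, rank ∂_2 = 20 ⇒ b_1 = 30 − 9 − 20 = 1; ∂_2 has invariant factor(s) [2] giving torsion. So H_1 = Z ⊕ Z/2.
rank ∂_2 = 20, rank ∂_3 = 0 ⇒ b_2 = 20 − 20 − 0 = 0. So H_2 = 0.

H_0 = Z,  H_1 = Z ⊕ Z/2,  H_2 = 0.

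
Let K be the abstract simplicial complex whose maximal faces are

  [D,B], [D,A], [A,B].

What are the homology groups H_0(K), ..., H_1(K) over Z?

H_0 ≅ Z,  H_1 ≅ Z.

We work with the vertex ordering A < B < D. The simplices of K, each written with vertices in increasing order, are:

  0-simplices (3): A, B, D
  1-simplices (3): AB, AD, BD

so the chain groups are C_0 ≅ Z^3, C_1 ≅ Z^3.

The boundary map ∂_1: C_1 → C_0 sends each edge [p,q] (with p < q) to q − p. For instance
  ∂AD = D − A.
As a 3×3 matrix over Z this has rank 2, with invariant factors (1,1).

From H_k ≅ ker(∂_k) / im(∂_{k+1}) we obtain:

  H_0: rank C_0 − rank ∂_1 = 3 − 2 = 1, and the invariant factors of ∂_1 are all 1, so H_0 = Z.
  H_1: rank ker ∂_1 − rank ∂_2 = (3 − 2) − 0 = 1, and there is no ∂_2, so H_1 = Z.

As a check, the Euler characteristic is 3 − 3 = 0, which agrees with 1 − 1 = 0.
(K is a triangulation of the circle S^1.)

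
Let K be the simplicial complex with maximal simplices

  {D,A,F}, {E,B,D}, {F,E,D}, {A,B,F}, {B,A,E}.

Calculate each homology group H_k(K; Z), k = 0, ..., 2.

Order the vertices as A < B < D < E < F. Listing each simplex with vertices in this order, K has dimension 2 with simplices:

  0-simplices (5): A, B, D, E, F
  1-simplices (10): AB, AD, AE, AF, BD, BE, BF, DE, DF, EF
  2-simplices (5): ABE, ABF, ADF, BDE, DEF

so the chain groups are C_0 ≅ Z^5, C_1 ≅ Z^10, C_2 ≅ Z^5.

The boundary map ∂_1: C_1 → C_0 maps an edge to its endpoints' difference, ∂[p,q] = q − p. For instance
  ∂BF = F − B.
As a 5×10 matrix over Z this has rank 4, with invariant factors (1,1,1,1).

∂_2: C_2 → C_1 sends each 2-simplex [p,q,r] to [q,r] − [p,r] + [p,q]. For instance
  ∂BDE = DE − BE + BD,
  ∂ABE = BE − AE + AB.
This gives a 10×5 integer matrix of rank 5; reducing to Smith normal form yields diagonal entries (1,1,1,1,1).

Reading off H_k = ker ∂_k / im ∂_{k+1}:

  H_0: rank C_0 − rank ∂_1 = 5 − 4 = 1, and the invariant factors of ∂_1 are all 1, so H_0 = Z.
  H_1: rank ker ∂_1 − rank ∂_2 = (10 − 4) − 5 = 1, and the invariant factors of ∂_2 are all 1, so H_1 = Z.
  H_2: rank ker ∂_2 − rank ∂_3 = (5 − 5) − 0 = 0, and there is no ∂_3, so H_2 = 0.

As a check, the Euler characteristic is 5 − 10 + 5 = 0, which agrees with 1 − 1 + 0 = 0.
(K is a triangulation of the Möbius band.)

H_0 = Z,  H_1 = Z,  H_2 = 0.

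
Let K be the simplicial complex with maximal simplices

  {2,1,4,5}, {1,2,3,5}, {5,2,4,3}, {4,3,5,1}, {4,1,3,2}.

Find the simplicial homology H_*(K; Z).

Fix the vertex order 1 < 2 < 3 < 4 < 5 and write every simplex with vertices in increasing order. Then dim K = 3 and the simplices of K are:

  0-simplices (5): [1], [2], [3], [4], [5]
  1-simplices (10): [1,2], [1,3], [1,4], [1,5], [2,3], [2,4], [2,5], [3,4], [3,5], [4,5]
  2-simplices (10): [1,2,3], [1,2,4], [1,2,5], [1,3,4], [1,3,5], [1,4,5], [2,3,4], [2,3,5], [2,4,5], [3,4,5]
  3-simplices (5): [1,2,3,4], [1,2,3,5], [1,2,4,5], [1,3,4,5], [2,3,4,5]

giving chain groups C_0 ≅ Z^5, C_1 ≅ Z^10, C_2 ≅ Z^10, C_3 ≅ Z^5.

∂_1: C_1 → C_0 maps an edge to its endpoints' difference, ∂[p,q] = q − p. For instance
  ∂[1,5] = [5] − [1].
The resulting 5×10 matrix has rank 4, and its Smith normal form has invariant factors (1,1,1,1).

∂_2: C_2 → C_1 maps a triangle to the signed sum of its edges. For instance
  ∂[1,3,4] = [3,4] − [1,4] + [1,3],
  ∂[2,3,5] = [3,5] − [2,5] + [2,3].
The resulting 10×10 matrix has rank 6, and its Smith normal form has invariant factors (1,1,1,1,1,1).

∂_3: C_3 → C_2 sends each 3-simplex σ to the alternating sum Σ_i (−1)^i (σ with its i-th vertex removed). For instance
  ∂[1,2,3,5] = [2,3,5] − [1,3,5] + [1,2,5] − [1,2,3],
  ∂[1,2,4,5] = [2,4,5] − [1,4,5] + [1,2,5] − [1,2,4].
The resulting 10×5 matrix has rank 4, and its Smith normal form has invariant factors (1,1,1,1).

Now H_k = ker ∂_k / im ∂_{k+1}, so:

  H_0: rank C_0 − rank ∂_1 = 5 − 4 = 1, and the invariant factors of ∂_1 are all 1, so H_0 = Z.
  H_1: rank ker ∂_1 − rank ∂_2 = (10 − 4) − 6 = 0, and the invariant factors of ∂_2 are all 1, so H_1 = 0.
  H_2: rank ker ∂_2 − rank ∂_3 = (10 − 6) − 4 = 0, and the invariant factors of ∂_3 are all 1, so H_2 = 0.
  H_3: rank ker ∂_3 − rank ∂_4 = (5 − 4) − 0 = 1, and there is no ∂_4, so H_3 = Z.

As a check, the Euler characteristic is 5 − 10 + 10 − 5 = 0, which agrees with 1 − 0 + 0 − 1 = 0.

H_0 = Z,  H_1 = 0,  H_2 = 0,  H_3 = Z.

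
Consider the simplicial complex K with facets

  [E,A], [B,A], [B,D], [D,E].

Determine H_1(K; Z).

H_1 ≅ Z.

Take the total order A < B < D < E on the vertex set. Then K (dimension 1) consists of the simplices:

  0-simplices (4): A, B, D, E
  1-simplices (4): AB, AE, BD, DE

so the chain groups are C_0 ≅ Z^4, C_1 ≅ Z^4.

Boundary ∂_1: C_1 → C_0 is given by ∂[p,q] = [q] − [p]. For instance
  ∂BD = D − B.
This gives a 4×4 integer matrix of rank 3; reducing to Smith normal form yields diagonal entries (1,1,1).

From H_k ≅ ker(∂_k) / im(∂_{k+1}) we obtain:

  H_1: rank ker ∂_1 − rank ∂_2 = (4 − 3) − 0 = 1, and there is no ∂_2, so H_1 = Z.

(K is a triangulation of the circle S^1.)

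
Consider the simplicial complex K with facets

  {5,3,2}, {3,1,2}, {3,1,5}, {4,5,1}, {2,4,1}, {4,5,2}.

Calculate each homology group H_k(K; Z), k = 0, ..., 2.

H_0 ≅ Z,  H_1 = 0,  H_2 ≅ Z.

Order the vertices as 1 < 2 < 3 < 4 < 5. Listing each simplex with vertices in this order, K has dimension 2 with simplices:

  0-simplices (5): [1], [2], [3], [4], [5]
  1-simplices (9): [1,2], [1,3], [1,4], [1,5], [2,3], [2,4], [2,5], [3,5], [4,5]
  2-simplices (6): [1,2,3], [1,2,4], [1,3,5], [1,4,5], [2,3,5], [2,4,5]

giving chain groups C_0 ≅ Z^5, C_1 ≅ Z^9, C_2 ≅ Z^6.

∂_1: C_1 → C_0 is given by ∂[p,q] = [q] − [p]. For instance
  ∂[2,4] = [4] − [2].
The 5×9 boundary matrix has rank 4 and Smith normal form diag(1,1,1,1).

∂_2: C_2 → C_1 maps a triangle to the signed sum of its edges. For instance
  ∂[2,3,5] = [3,5] − [2,5] + [2,3],
  ∂[1,2,4] = [2,4] − [1,4] + [1,2].
The 9×6 boundary matrix has rank 5 and Smith normal form diag(1,1,1,1,1).

Reading off H_k = ker ∂_k / im ∂_{k+1}:

  H_0: rank C_0 − rank ∂_1 = 5 − 4 = 1, and the invariant factors of ∂_1 are all 1, so H_0 = Z.
  H_1: rank ker ∂_1 − rank ∂_2 = (9 − 4) − 5 = 0, and the invariant factors of ∂_2 are all 1, so H_1 = 0.
  H_2: rank ker ∂_2 − rank ∂_3 = (6 − 5) − 0 = 1, and there is no ∂_3, so H_2 = Z.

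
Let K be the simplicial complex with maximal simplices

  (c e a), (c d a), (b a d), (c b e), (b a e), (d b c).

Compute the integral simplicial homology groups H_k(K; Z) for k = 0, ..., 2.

K has 5 vertices, 9 edges, 6 triangles.
rank ∂_0 = 0, rank ∂_1 = 4 ⇒ b_0 = 5 − 0 − 4 = 1; all invariant factors of ∂_1 are 1 so no torsion. So H_0 = Z.
rank ∂_1 = 4, rank ∂_2 = 5 ⇒ b_1 = 9 − 4 − 5 = 0; all invariant factors of ∂_2 are 1 so no torsion. So H_1 = 0.
rank ∂_2 = 5, rank ∂_3 = 0 ⇒ b_2 = 6 − 5 − 0 = 1. So H_2 = Z.

H_0 = Z,  H_1 = 0,  H_2 = Z.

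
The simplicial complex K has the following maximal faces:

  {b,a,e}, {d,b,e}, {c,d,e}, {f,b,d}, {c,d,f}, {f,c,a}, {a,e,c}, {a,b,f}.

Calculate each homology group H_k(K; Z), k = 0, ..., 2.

H_0 ≅ Z,  H_1 = 0,  H_2 ≅ Z.

Take the total order a < b < c < d < e < f on the vertex set. Then K (dimension 2) consists of the simplices:

  0-simplices (6): a, b, c, d, e, f
  1-simplices (12): ab, ac, ae, af, bd, be, bf, cd, ce, cf, de, df
  2-simplices (8): abe, abf, ace, acf, bde, bdf, cde, cdf

so the chain groups are C_0 ≅ Z^6, C_1 ≅ Z^12, C_2 ≅ Z^8.

The boundary map ∂_1: C_1 → C_0 is given by ∂[p,q] = [q] − [p]. For instance
  ∂bd = d − b.
This gives a 6×12 integer matrix of rank 5; reducing to Smith normal form yields diagonal entries (1,1,1,1,1).

∂_2: C_2 → C_1 maps a triangle to the signed sum of its edges. For instance
  ∂cde = de − ce + cd,
  ∂abe = be − ae + ab.
The resulting 12×8 matrix has rank 7, and its Smith normal form has invariant factors (1,1,1,1,1,1,1).

Computing H_k = (kernel of ∂_k) / (image of ∂_{k+1}):

  H_0: rank C_0 − rank ∂_1 = 6 − 5 = 1, and the invariant factors of ∂_1 are all 1, so H_0 = Z.
  H_1: rank ker ∂_1 − rank ∂_2 = (12 − 5) − 7 = 0, and the invariant factors of ∂_2 are all 1, so H_1 = 0.
  H_2: rank ker ∂_2 − rank ∂_3 = (8 − 7) − 0 = 1, and there is no ∂_3, so H_2 = Z.

As a check, the Euler characteristic is 6 − 12 + 8 = 2, which agrees with 1 − 0 + 1 = 2.
(K is a triangulation of the 2-sphere S^2.)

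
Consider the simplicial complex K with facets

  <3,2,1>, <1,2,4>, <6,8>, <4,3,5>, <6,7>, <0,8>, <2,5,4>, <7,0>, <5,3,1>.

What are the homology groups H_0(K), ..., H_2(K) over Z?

H_0 ≅ Z^2,  H_1 ≅ Z^2,  H_2 = 0.

We work with the vertex ordering 0 < 1 < 2 < 3 < 4 < 5 < 6 < 7 < 8. The simplices of K, each written with vertices in increasing order, are:

  0-simplices (9): [0], [1], [2], [3], [4], [5], [6], [7], [8]
  1-simplices (14): [0,7], [0,8], [1,2], [1,3], [1,4], [1,5], [2,3], [2,4], [2,5], [3,4], [3,5], [4,5], [6,7], [6,8]
  2-simplices (5): [1,2,3], [1,2,4], [1,3,5], [2,4,5], [3,4,5]

giving chain groups C_0 ≅ Z^9, C_1 ≅ Z^14, C_2 ≅ Z^5.

The boundary map ∂_1: C_1 → C_0 sends each edge [p,q] (with p < q) to q − p. For instance
  ∂[1,3] = [3] − [1].
The 9×14 boundary matrix has rank 7 and Smith normal form diag(1,1,1,1,1,1,1).

∂_2: C_2 → C_1 maps a triangle to the signed sum of its edges. For instance
  ∂[2,4,5] = [4,5] − [2,5] + [2,4],
  ∂[3,4,5] = [4,5] − [3,5] + [3,4].
The 14×5 boundary matrix has rank 5 and Smith normal form diag(1,1,1,1,1).

From H_k ≅ ker(∂_k) / im(∂_{k+1}) we obtain:

  H_0: rank C_0 − rank ∂_1 = 9 − 7 = 2, and the invariant factors of ∂_1 are all 1, so H_0 = Z^2.
  H_1: rank ker ∂_1 − rank ∂_2 = (14 − 7) − 5 = 2, and the invariant factors of ∂_2 are all 1, so H_1 = Z^2.
  H_2: rank ker ∂_2 − rank ∂_3 = (5 − 5) − 0 = 0, and there is no ∂_3, so H_2 = 0.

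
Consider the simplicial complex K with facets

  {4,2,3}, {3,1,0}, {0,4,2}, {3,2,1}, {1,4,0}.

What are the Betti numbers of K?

Order the vertices as 0 < 1 < 2 < 3 < 4. Listing each simplex with vertices in this order, K has dimension 2 with simplices:

  0-simplices (5): [0], [1], [2], [3], [4]
  1-simplices (10): [0,1], [0,2], [0,3], [0,4], [1,2], [1,3], [1,4], [2,3], [2,4], [3,4]
  2-simplices (5): [0,1,3], [0,1,4], [0,2,4], [1,2,3], [2,3,4]

giving chain groups C_0 ≅ Z^5, C_1 ≅ Z^10, C_2 ≅ Z^5.

∂_1: C_1 → C_0 maps an edge to its endpoints' difference, ∂[p,q] = q − p. For instance
  ∂[0,4] = [4] − [0].
The 5×10 boundary matrix has rank 4 and Smith normal form diag(1,1,1,1).

Boundary ∂_2: C_2 → C_1 maps a triangle to the signed sum of its edges. For instance
  ∂[0,1,4] = [1,4] − [0,4] + [0,1],
  ∂[0,1,3] = [1,3] − [0,3] + [0,1].
As a 10×5 matrix over Z this has rank 5, with invariant factors (1,1,1,1,1).

Reading off H_k = ker ∂_k / im ∂_{k+1}:

  H_0: rank C_0 − rank ∂_1 = 5 − 4 = 1, and the invariant factors of ∂_1 are all 1, so H_0 = Z.
  H_1: rank ker ∂_1 − rank ∂_2 = (10 − 4) − 5 = 1, and the invariant factors of ∂_2 are all 1, so H_1 = Z.
  H_2: rank ker ∂_2 − rank ∂_3 = (5 − 5) − 0 = 0, and there is no ∂_3, so H_2 = 0.

Hence the Betti numbers are b_0 = 1, b_1 = 1, b_2 = 0.

b_0 = 1, b_1 = 1, b_2 = 0.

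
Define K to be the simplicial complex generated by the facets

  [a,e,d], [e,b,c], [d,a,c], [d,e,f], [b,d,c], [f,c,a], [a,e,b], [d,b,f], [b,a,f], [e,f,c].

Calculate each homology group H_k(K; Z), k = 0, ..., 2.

H_0 = Z,  H_1 = Z/2,  H_2 = 0.

K has 6 vertices, 15 edges, 10 triangles.
rank ∂_0 = 0, rank ∂_1 = 5 ⇒ b_0 = 6 − 0 − 5 = 1; all invariant factors of ∂_1 are 1 so no torsion. So H_0 ≅ Z.
rank ∂_1 = 5, rank ∂_2 = 10 ⇒ b_1 = 15 − 5 − 10 = 0; ∂_2 has invariant factor(s) [2] giving torsion. So H_1 ≅ Z/2.
rank ∂_2 = 10, rank ∂_3 = 0 ⇒ b_2 = 10 − 10 − 0 = 0. So H_2 ≅ 0.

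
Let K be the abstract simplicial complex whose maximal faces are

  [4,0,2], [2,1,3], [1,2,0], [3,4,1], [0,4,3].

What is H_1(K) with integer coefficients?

Order the vertices as 0 < 1 < 2 < 3 < 4. Listing each simplex with vertices in this order, K has dimension 2 with simplices:

  0-simplices (5): [0], [1], [2], [3], [4]
  1-simplices (10): [0,1], [0,2], [0,3], [0,4], [1,2], [1,3], [1,4], [2,3], [2,4], [3,4]
  2-simplices (5): [0,1,2], [0,2,4], [0,3,4], [1,2,3], [1,3,4]

so the chain groups are C_0 ≅ Z^5, C_1 ≅ Z^10, C_2 ≅ Z^5.

The boundary map ∂_1: C_1 → C_0 maps an edge to its endpoints' difference, ∂[p,q] = q − p. For instance
  ∂[2,4] = [4] − [2].
The resulting 5×10 matrix has rank 4, and its Smith normal form has invariant factors (1,1,1,1).

∂_2: C_2 → C_1 acts by ∂[p,q,r] = [q,r] − [p,r] + [p,q]. For instance
  ∂[0,1,2] = [1,2] − [0,2] + [0,1],
  ∂[0,2,4] = [2,4] − [0,4] + [0,2].
The resulting 10×5 matrix has rank 5, and its Smith normal form has invariant factors (1,1,1,1,1).

Reading off H_k = ker ∂_k / im ∂_{k+1}:

  H_1: rank ker ∂_1 − rank ∂_2 = (10 − 4) − 5 = 1, and the invariant factors of ∂_2 are all 1, so H_1 = Z.

H_1 ≅ Z.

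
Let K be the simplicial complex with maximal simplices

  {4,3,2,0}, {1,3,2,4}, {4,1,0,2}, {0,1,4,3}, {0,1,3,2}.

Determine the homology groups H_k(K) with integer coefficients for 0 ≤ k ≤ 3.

H_0 = Z,  H_1 = 0,  H_2 = 0,  H_3 = Z.

Order the vertices as 0 < 1 < 2 < 3 < 4. Listing each simplex with vertices in this order, K has dimension 3 with simplices:

  0-simplices (5): [0], [1], [2], [3], [4]
  1-simplices (10): [0,1], [0,2], [0,3], [0,4], [1,2], [1,3], [1,4], [2,3], [2,4], [3,4]
  2-simplices (10): [0,1,2], [0,1,3], [0,1,4], [0,2,3], [0,2,4], [0,3,4], [1,2,3], [1,2,4], [1,3,4], [2,3,4]
  3-simplices (5): [0,1,2,3], [0,1,2,4], [0,1,3,4], [0,2,3,4], [1,2,3,4]

giving chain groups C_0 ≅ Z^5, C_1 ≅ Z^10, C_2 ≅ Z^10, C_3 ≅ Z^5.

Boundary ∂_1: C_1 → C_0 maps an edge to its endpoints' difference, ∂[p,q] = q − p.
This gives a 5×10 integer matrix of rank 4; reducing to Smith normal form yields diagonal entries (1,1,1,1).

The boundary map ∂_2: C_2 → C_1 acts by ∂[p,q,r] = [q,r] − [p,r] + [p,q]. For instance
  ∂[0,1,2] = [1,2] − [0,2] + [0,1],
  ∂[0,1,4] = [1,4] − [0,4] + [0,1].
As a 10×10 matrix over Z this has rank 6, with invariant factors (1,1,1,1,1,1).

The boundary map ∂_3: C_3 → C_2 sends each 3-simplex σ to the alternating sum Σ_i (−1)^i (σ with its i-th vertex removed). For instance
  ∂[1,2,3,4] = [2,3,4] − [1,3,4] + [1,2,4] − [1,2,3],
  ∂[0,1,3,4] = [1,3,4] − [0,3,4] + [0,1,4] − [0,1,3].
The 10×5 boundary matrix has rank 4 and Smith normal form diag(1,1,1,1).

Computing H_k = (kernel of ∂_k) / (image of ∂_{k+1}):

  H_0: rank C_0 − rank ∂_1 = 5 − 4 = 1, and the invariant factors of ∂_1 are all 1, so H_0 ≅ Z.
  H_1: rank ker ∂_1 − rank ∂_2 = (10 − 4) − 6 = 0, and the invariant factors of ∂_2 are all 1, so H_1 ≅ 0.
  H_2: rank ker ∂_2 − rank ∂_3 = (10 − 6) − 4 = 0, and the invariant factors of ∂_3 are all 1, so H_2 ≅ 0.
  H_3: rank ker ∂_3 − rank ∂_4 = (5 − 4) − 0 = 1, and there is no ∂_4, so H_3 ≅ Z.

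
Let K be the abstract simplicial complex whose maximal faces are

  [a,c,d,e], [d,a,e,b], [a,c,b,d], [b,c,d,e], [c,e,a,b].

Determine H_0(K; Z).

H_0 = Z.

K has 5 vertices, 10 edges, 10 triangles, 5 3-simplices.
rank ∂_0 = 0, rank ∂_1 = 4 ⇒ b_0 = 5 − 0 − 4 = 1; all invariant factors of ∂_1 are 1 so no torsion. So H_0 = Z.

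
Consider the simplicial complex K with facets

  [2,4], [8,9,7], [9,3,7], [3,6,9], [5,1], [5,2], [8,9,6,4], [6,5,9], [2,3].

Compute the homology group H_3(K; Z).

H_3 ≅ 0.

Order the vertices as 1 < 2 < 3 < 4 < 5 < 6 < 7 < 8 < 9. Listing each simplex with vertices in this order, K has dimension 3 with simplices:

  0-simplices (9): [1], [2], [3], [4], [5], [6], [7], [8], [9]
  1-simplices (17): [1,5], [2,3], [2,4], [2,5], [3,6], [3,7], [3,9], [4,6], [4,8], [4,9], [5,6], [5,9], [6,8], [6,9], [7,8], [7,9], [8,9]
  2-simplices (8): [3,6,9], [3,7,9], [4,6,8], [4,6,9], [4,8,9], [5,6,9], [6,8,9], [7,8,9]
  3-simplices (1): [4,6,8,9]

Hence C_0 ≅ Z^9, C_1 ≅ Z^17, C_2 ≅ Z^8, C_3 ≅ Z^1.

∂_1: C_1 → C_0 maps an edge to its endpoints' difference, ∂[p,q] = q − p. For instance
  ∂[8,9] = [9] − [8].
This gives a 9×17 integer matrix of rank 8; reducing to Smith normal form yields diagonal entries (1,1,1,1,1,1,1,1).

∂_2: C_2 → C_1 maps a triangle to the signed sum of its edges. For instance
  ∂[7,8,9] = [8,9] − [7,9] + [7,8],
  ∂[3,7,9] = [7,9] − [3,9] + [3,7].
The 17×8 boundary matrix has rank 7 and Smith normal form diag(1,1,1,1,1,1,1).

The boundary map ∂_3: C_3 → C_2 sends each 3-simplex σ to the alternating sum Σ_i (−1)^i (σ with its i-th vertex removed). For instance
  ∂[4,6,8,9] = [6,8,9] − [4,8,9] + [4,6,9] − [4,6,8].
As a 8×1 matrix over Z this has rank 1, with invariant factors (1).

From H_k ≅ ker(∂_k) / im(∂_{k+1}) we obtain:

  H_3: rank ker ∂_3 − rank ∂_4 = (1 − 1) − 0 = 0, and there is no ∂_4, so H_3 ≅ 0.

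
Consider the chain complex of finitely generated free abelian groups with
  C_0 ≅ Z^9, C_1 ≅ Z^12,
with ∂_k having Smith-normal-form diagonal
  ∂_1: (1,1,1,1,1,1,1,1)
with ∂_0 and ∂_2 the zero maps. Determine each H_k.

H_0: b_0 = 9 − 0 − 8 = 1; torsion from ∂_1 factors > 1: none. So H_0 = Z.
H_1: b_1 = 12 − 8 − 0 = 4; torsion from ∂_2 factors > 1: none. So H_1 = Z^4.

H_0 = Z,  H_1 = Z^4.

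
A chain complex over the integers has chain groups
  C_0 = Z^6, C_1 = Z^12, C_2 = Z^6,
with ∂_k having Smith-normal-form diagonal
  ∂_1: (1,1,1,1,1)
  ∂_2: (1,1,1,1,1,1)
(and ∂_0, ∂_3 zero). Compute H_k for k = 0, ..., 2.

H_0: b_0 = 6 − 0 − 5 = 1; torsion from ∂_1 factors > 1: none. So H_0 ≅ Z.
H_1: b_1 = 12 − 5 − 6 = 1; torsion from ∂_2 factors > 1: none. So H_1 ≅ Z.
H_2: b_2 = 6 − 6 − 0 = 0; torsion from ∂_3 factors > 1: none. So H_2 ≅ 0.

H_0 ≅ Z,  H_1 ≅ Z,  H_2 = 0.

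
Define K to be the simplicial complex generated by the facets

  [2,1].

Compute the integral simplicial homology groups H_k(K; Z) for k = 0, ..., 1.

H_0 ≅ Z,  H_1 = 0.

Fix the vertex order 1 < 2 and write every simplex with vertices in increasing order. Then dim K = 1 and the simplices of K are:

  0-simplices (2): [1], [2]
  1-simplices (1): [1,2]

giving chain groups C_0 ≅ Z^2, C_1 ≅ Z^1.

∂_1: C_1 → C_0 sends each edge [p,q] (with p < q) to q − p.
The 2×1 boundary matrix has rank 1 and Smith normal form diag(1).

Now H_k = ker ∂_k / im ∂_{k+1}, so:

  H_0: rank C_0 − rank ∂_1 = 2 − 1 = 1, and the invariant factors of ∂_1 are all 1, so H_0 ≅ Z.
  H_1: rank ker ∂_1 − rank ∂_2 = (1 − 1) − 0 = 0, and there is no ∂_2, so H_1 ≅ 0.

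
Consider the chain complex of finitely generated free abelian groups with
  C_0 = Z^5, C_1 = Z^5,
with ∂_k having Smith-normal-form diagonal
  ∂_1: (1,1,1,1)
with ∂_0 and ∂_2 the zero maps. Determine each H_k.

H_0: b_0 = 5 − 0 − 4 = 1; torsion from ∂_1 factors > 1: none. So H_0 ≅ Z.
H_1: b_1 = 5 − 4 − 0 = 1; torsion from ∂_2 factors > 1: none. So H_1 ≅ Z.

H_0 ≅ Z,  H_1 ≅ Z.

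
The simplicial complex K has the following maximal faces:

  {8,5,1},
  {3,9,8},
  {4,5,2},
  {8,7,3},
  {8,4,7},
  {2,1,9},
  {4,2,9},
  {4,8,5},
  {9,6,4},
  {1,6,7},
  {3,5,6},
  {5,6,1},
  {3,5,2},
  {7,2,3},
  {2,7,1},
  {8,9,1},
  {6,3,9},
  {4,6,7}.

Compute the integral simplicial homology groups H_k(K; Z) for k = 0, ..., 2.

Order the vertices as 1 < 2 < 3 < 4 < 5 < 6 < 7 < 8 < 9. Listing each simplex with vertices in this order, K has dimension 2 with simplices:

  0-simplices (9): [1], [2], [3], [4], [5], [6], [7], [8], [9]
  1-simplices (27): (27 of them)
  2-simplices (18): [1,2,7], [1,2,9], [1,5,6], [1,5,8], [1,6,7], [1,8,9], [2,3,5], [2,3,7], [2,4,5], [2,4,9], [3,5,6], [3,6,9], [3,7,8], [3,8,9], [4,5,8], [4,6,7], [4,6,9], [4,7,8]

Hence C_0 ≅ Z^9, C_1 ≅ Z^27, C_2 ≅ Z^18.

Boundary ∂_1: C_1 → C_0 is given by ∂[p,q] = [q] − [p]. For instance
  ∂[3,6] = [6] − [3].
The 9×27 boundary matrix has rank 8 and Smith normal form diag(1,1,1,1,1,1,1,1).

∂_2: C_2 → C_1 acts by ∂[p,q,r] = [q,r] − [p,r] + [p,q]. For instance
  ∂[3,7,8] = [7,8] − [3,8] + [3,7],
  ∂[2,4,5] = [4,5] − [2,5] + [2,4].
As a 27×18 matrix over Z this has rank 17, with invariant factors (1,1,1,1,1,1,1,1,1,1,1,1,1,1,1,1,1).

Reading off H_k = ker ∂_k / im ∂_{k+1}:

  H_0: rank C_0 − rank ∂_1 = 9 − 8 = 1, and the invariant factors of ∂_1 are all 1, so H_0 = Z.
  H_1: rank ker ∂_1 − rank ∂_2 = (27 − 8) − 17 = 2, and the invariant factors of ∂_2 are all 1, so H_1 = Z^2.
  H_2: rank ker ∂_2 − rank ∂_3 = (18 − 17) − 0 = 1, and there is no ∂_3, so H_2 = Z.

(K is a triangulation of the torus T^2.)

H_0 = Z,  H_1 = Z^2,  H_2 = Z.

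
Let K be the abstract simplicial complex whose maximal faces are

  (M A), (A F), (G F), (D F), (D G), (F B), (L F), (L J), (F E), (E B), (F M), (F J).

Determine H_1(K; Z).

Take the total order A < B < D < E < F < G < J < L < M on the vertex set. Then K (dimension 1) consists of the simplices:

  0-simplices (9): A, B, D, E, F, G, J, L, M
  1-simplices (12): AF, AM, BE, BF, DF, DG, EF, FG, FJ, FL, FM, JL

so the chain groups are C_0 ≅ Z^9, C_1 ≅ Z^12.

Boundary ∂_1: C_1 → C_0 maps an edge to its endpoints' difference, ∂[p,q] = q − p.
The resulting 9×12 matrix has rank 8, and its Smith normal form has invariant factors (1,1,1,1,1,1,1,1).

Reading off H_k = ker ∂_k / im ∂_{k+1}:

  H_1: rank ker ∂_1 − rank ∂_2 = (12 − 8) − 0 = 4, and there is no ∂_2, so H_1 = Z^4.

(K is a triangulation of a wedge of 4 circles.)

H_1 = Z^4.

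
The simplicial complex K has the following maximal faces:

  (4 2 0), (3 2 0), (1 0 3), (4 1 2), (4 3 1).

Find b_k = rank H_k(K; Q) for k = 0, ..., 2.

b_0 = 1, b_1 = 1, b_2 = 0.

Fix the vertex order 0 < 1 < 2 < 3 < 4 and write every simplex with vertices in increasing order. Then dim K = 2 and the simplices of K are:

  0-simplices (5): [0], [1], [2], [3], [4]
  1-simplices (10): [0,1], [0,2], [0,3], [0,4], [1,2], [1,3], [1,4], [2,3], [2,4], [3,4]
  2-simplices (5): [0,1,3], [0,2,3], [0,2,4], [1,2,4], [1,3,4]

Hence C_0 ≅ Z^5, C_1 ≅ Z^10, C_2 ≅ Z^5.

The boundary map ∂_1: C_1 → C_0 sends each edge [p,q] (with p < q) to q − p. For instance
  ∂[3,4] = [4] − [3].
The 5×10 boundary matrix has rank 4 and Smith normal form diag(1,1,1,1).

Boundary ∂_2: C_2 → C_1 sends each 2-simplex [p,q,r] to [q,r] − [p,r] + [p,q]. For instance
  ∂[1,2,4] = [2,4] − [1,4] + [1,2],
  ∂[0,1,3] = [1,3] − [0,3] + [0,1].
This gives a 10×5 integer matrix of rank 5; reducing to Smith normal form yields diagonal entries (1,1,1,1,1).

Reading off H_k = ker ∂_k / im ∂_{k+1}:

  H_0: rank C_0 − rank ∂_1 = 5 − 4 = 1, and the invariant factors of ∂_1 are all 1, so H_0 = Z.
  H_1: rank ker ∂_1 − rank ∂_2 = (10 − 4) − 5 = 1, and the invariant factors of ∂_2 are all 1, so H_1 = Z.
  H_2: rank ker ∂_2 − rank ∂_3 = (5 − 5) − 0 = 0, and there is no ∂_3, so H_2 = 0.

As a check, the Euler characteristic is 5 − 10 + 5 = 0, which agrees with 1 − 1 + 0 = 0.

Hence the Betti numbers are b_0 = 1, b_1 = 1, b_2 = 0.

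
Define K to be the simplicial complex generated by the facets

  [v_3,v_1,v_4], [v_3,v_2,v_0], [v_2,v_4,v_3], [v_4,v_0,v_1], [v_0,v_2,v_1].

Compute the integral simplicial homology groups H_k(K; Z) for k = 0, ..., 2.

Take the total order v_0 < v_1 < v_2 < v_3 < v_4 on the vertex set. Then K (dimension 2) consists of the simplices:

  0-simplices (5): [v_0], [v_1], [v_2], [v_3], [v_4]
  1-simplices (10): [v_0,v_1], [v_0,v_2], [v_0,v_3], [v_0,v_4], [v_1,v_2], [v_1,v_3], [v_1,v_4], [v_2,v_3], [v_2,v_4], [v_3,v_4]
  2-simplices (5): [v_0,v_1,v_2], [v_0,v_1,v_4], [v_0,v_2,v_3], [v_1,v_3,v_4], [v_2,v_3,v_4]

Hence C_0 ≅ Z^5, C_1 ≅ Z^10, C_2 ≅ Z^5.

Boundary ∂_1: C_1 → C_0 maps an edge to its endpoints' difference, ∂[p,q] = q − p.
This gives a 5×10 integer matrix of rank 4; reducing to Smith normal form yields diagonal entries (1,1,1,1).

∂_2: C_2 → C_1 acts by ∂[p,q,r] = [q,r] − [p,r] + [p,q]. For instance
  ∂[v_1,v_3,v_4] = [v_3,v_4] − [v_1,v_4] + [v_1,v_3],
  ∂[v_0,v_2,v_3] = [v_2,v_3] − [v_0,v_3] + [v_0,v_2].
As a 10×5 matrix over Z this has rank 5, with invariant factors (1,1,1,1,1).

Reading off H_k = ker ∂_k / im ∂_{k+1}:

  H_0: rank C_0 − rank ∂_1 = 5 − 4 = 1, and the invariant factors of ∂_1 are all 1, so H_0 = Z.
  H_1: rank ker ∂_1 − rank ∂_2 = (10 − 4) − 5 = 1, and the invariant factors of ∂_2 are all 1, so H_1 = Z.
  H_2: rank ker ∂_2 − rank ∂_3 = (5 − 5) − 0 = 0, and there is no ∂_3, so H_2 = 0.

(K is a triangulation of the Möbius band.)

H_0 = Z,  H_1 = Z,  H_2 = 0.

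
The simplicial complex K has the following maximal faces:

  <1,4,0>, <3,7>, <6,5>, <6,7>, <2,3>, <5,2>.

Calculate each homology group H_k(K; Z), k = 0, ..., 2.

H_0 ≅ Z^2,  H_1 ≅ Z,  H_2 = 0.

We work with the vertex ordering 0 < 1 < 2 < 3 < 4 < 5 < 6 < 7. The simplices of K, each written with vertices in increasing order, are:

  0-simplices (8): [0], [1], [2], [3], [4], [5], [6], [7]
  1-simplices (8): [0,1], [0,4], [1,4], [2,3], [2,5], [3,7], [5,6], [6,7]
  2-simplices (1): [0,1,4]

giving chain groups C_0 ≅ Z^8, C_1 ≅ Z^8, C_2 ≅ Z^1.

Boundary ∂_1: C_1 → C_0 sends each edge [p,q] (with p < q) to q − p. For instance
  ∂[2,3] = [3] − [2].
As a 8×8 matrix over Z this has rank 6, with invariant factors (1,1,1,1,1,1).

Boundary ∂_2: C_2 → C_1 maps a triangle to the signed sum of its edges. For instance
  ∂[0,1,4] = [1,4] − [0,4] + [0,1].
As a 8×1 matrix over Z this has rank 1, with invariant factors (1).

Computing H_k = (kernel of ∂_k) / (image of ∂_{k+1}):

  H_0: rank C_0 − rank ∂_1 = 8 − 6 = 2, and the invariant factors of ∂_1 are all 1, so H_0 ≅ Z^2.
  H_1: rank ker ∂_1 − rank ∂_2 = (8 − 6) − 1 = 1, and the invariant factors of ∂_2 are all 1, so H_1 ≅ Z.
  H_2: rank ker ∂_2 − rank ∂_3 = (1 − 1) − 0 = 0, and there is no ∂_3, so H_2 ≅ 0.

As a check, the Euler characteristic is 8 − 8 + 1 = 1, which agrees with 2 − 1 + 0 = 1.
(K is a triangulation of the disjoint union of the circle S^1 and the 2-simplex.)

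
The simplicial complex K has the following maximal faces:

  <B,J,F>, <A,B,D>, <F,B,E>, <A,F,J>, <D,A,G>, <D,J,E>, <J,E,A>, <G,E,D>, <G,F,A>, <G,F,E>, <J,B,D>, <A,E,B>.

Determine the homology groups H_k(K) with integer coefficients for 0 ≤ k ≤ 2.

H_0 ≅ Z,  H_1 ≅ Z/2,  H_2 = 0.

Order the vertices as A < B < D < E < F < G < J. Listing each simplex with vertices in this order, K has dimension 2 with simplices:

  0-simplices (7): A, B, D, E, F, G, J
  1-simplices (18): AB, AD, AE, AF, AG, AJ, BD, BE, BF, BJ, DE, DG, DJ, EF, EG, EJ, FG, FJ
  2-simplices (12): ABD, ABE, ADG, AEJ, AFG, AFJ, BDJ, BEF, BFJ, DEG, DEJ, EFG

Hence C_0 ≅ Z^7, C_1 ≅ Z^18, C_2 ≅ Z^12.

The boundary map ∂_1: C_1 → C_0 is given by ∂[p,q] = [q] − [p]. For instance
  ∂AG = G − A.
This gives a 7×18 integer matrix of rank 6; reducing to Smith normal form yields diagonal entries (1,1,1,1,1,1).

The boundary map ∂_2: C_2 → C_1 sends each 2-simplex [p,q,r] to [q,r] − [p,r] + [p,q]. For instance
  ∂ABD = BD − AD + AB,
  ∂DEJ = EJ − DJ + DE.
The 18×12 boundary matrix has rank 12 and Smith normal form diag(1,1,1,1,1,1,1,1,1,1,1,2).

From H_k ≅ ker(∂_k) / im(∂_{k+1}) we obtain:

  H_0: rank C_0 − rank ∂_1 = 7 − 6 = 1, and the invariant factors of ∂_1 are all 1, so H_0 = Z.
  H_1: rank ker ∂_1 − rank ∂_2 = (18 − 6) − 12 = 0, and ∂_2 has invariant factor 2 > 1, so H_1 = Z/2.
  H_2: rank ker ∂_2 − rank ∂_3 = (12 − 12) − 0 = 0, and there is no ∂_3, so H_2 = 0.

As a check, the Euler characteristic is 7 − 18 + 12 = 1, which agrees with 1 − 0 + 0 = 1.
(K is a triangulation of the real projective plane RP^2.)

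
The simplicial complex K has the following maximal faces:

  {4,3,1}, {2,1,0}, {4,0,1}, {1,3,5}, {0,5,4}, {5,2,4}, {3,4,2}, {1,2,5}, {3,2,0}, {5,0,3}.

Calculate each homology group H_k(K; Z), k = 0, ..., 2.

Fix the vertex order 0 < 1 < 2 < 3 < 4 < 5 and write every simplex with vertices in increasing order. Then dim K = 2 and the simplices of K are:

  0-simplices (6): [0], [1], [2], [3], [4], [5]
  1-simplices (15): [0,1], [0,2], [0,3], [0,4], [0,5], [1,2], [1,3], [1,4], [1,5], [2,3], [2,4], [2,5], [3,4], [3,5], [4,5]
  2-simplices (10): [0,1,2], [0,1,4], [0,2,3], [0,3,5], [0,4,5], [1,2,5], [1,3,4], [1,3,5], [2,3,4], [2,4,5]

Hence C_0 ≅ Z^6, C_1 ≅ Z^15, C_2 ≅ Z^10.

Boundary ∂_1: C_1 → C_0 is given by ∂[p,q] = [q] − [p].
As a 6×15 matrix over Z this has rank 5, with invariant factors (1,1,1,1,1).

Boundary ∂_2: C_2 → C_1 sends each 2-simplex [p,q,r] to [q,r] − [p,r] + [p,q]. For instance
  ∂[2,4,5] = [4,5] − [2,5] + [2,4],
  ∂[0,4,5] = [4,5] − [0,5] + [0,4].
As a 15×10 matrix over Z this has rank 10, with invariant factors (1,1,1,1,1,1,1,1,1,2).

Now H_k = ker ∂_k / im ∂_{k+1}, so:

  H_0: rank C_0 − rank ∂_1 = 6 − 5 = 1, and the invariant factors of ∂_1 are all 1, so H_0 = Z.
  H_1: rank ker ∂_1 − rank ∂_2 = (15 − 5) − 10 = 0, and ∂_2 has invariant factor 2 > 1, so H_1 = Z_2.
  H_2: rank ker ∂_2 − rank ∂_3 = (10 − 10) − 0 = 0, and there is no ∂_3, so H_2 = 0.

H_0 ≅ Z,  H_1 ≅ Z_2,  H_2 = 0.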